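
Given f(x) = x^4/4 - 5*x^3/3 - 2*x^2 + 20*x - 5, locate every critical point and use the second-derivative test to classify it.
f'(x) = x^3 - 5*x^2 - 4*x + 20

Solve f'(x) = 0:
  Factor: x^3 - 5*x^2 - 4*x + 20 = (x - 5)*(x - 2)*(x + 2) = 0.
  ⇒ x = -2, 2, 5

f''(x) = 3*x^2 - 10*x - 4
Second-derivative test at each critical point:
  f''(-2) = 28 > 0 → local minimum
  f''(2) = -12 < 0 → local maximum
  f''(5) = 21 > 0 → local minimum

Critical points: x = -2 (local minimum); x = 2 (local maximum); x = 5 (local minimum)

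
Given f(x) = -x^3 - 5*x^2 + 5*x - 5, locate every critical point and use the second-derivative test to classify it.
f'(x) = -3*x^2 - 10*x + 5

Solve f'(x) = 0:
  3*x^2 + 10*x - 5 = 0 has no rational roots; quadratic formula: x = (-10 ± √160)/6.
  ⇒ x = -2*sqrt(10)/3 - 5/3 ≈ -3.7749, -5/3 + 2*sqrt(10)/3 ≈ 0.4415

f''(x) = -6*x - 10
Second-derivative test at each critical point:
  f''(-3.7749) = 12.6491 > 0 → local minimum
  f''(0.4415) = -12.6491 < 0 → local maximum

Critical points: x = -2*sqrt(10)/3 - 5/3 ≈ -3.7749 (local minimum); x = -5/3 + 2*sqrt(10)/3 ≈ 0.4415 (local maximum)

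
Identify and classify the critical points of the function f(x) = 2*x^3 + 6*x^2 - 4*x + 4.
f'(x) = 6*x^2 + 12*x - 4

Solve f'(x) = 0:
  Factor: 6*x^2 + 12*x - 4 = 2*(3*x^2 + 6*x - 2); 3*x^2 + 6*x - 2 = 0 has no rational roots; quadratic formula: x = (-6 ± √60)/6.
  ⇒ x = -sqrt(15)/3 - 1 ≈ -2.2910, -1 + sqrt(15)/3 ≈ 0.2910

f''(x) = 12*x + 12
Second-derivative test at each critical point:
  f''(-2.2910) = -15.4919 < 0 → local maximum
  f''(0.2910) = 15.4919 > 0 → local minimum

Critical points: x = -sqrt(15)/3 - 1 ≈ -2.2910 (local maximum); x = -1 + sqrt(15)/3 ≈ 0.2910 (local minimum)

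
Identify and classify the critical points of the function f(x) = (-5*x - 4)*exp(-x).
f'(x) = (5*x - 1)*exp(-x)

Solve f'(x) = 0:
  f'(x) = (5*x - 1)·exp(-x) and exp(-x) > 0 for every x, so f'(x) = 0 ⇔ 5*x - 1 = 0.
  5*x - 1 = 0.
  ⇒ x = 1/5

f''(x) = (6 - 5*x)*exp(-x)
Second-derivative test at each critical point:
  f''(1/5) = 4.0937 > 0 → local minimum

Critical points: x = 1/5 (local minimum)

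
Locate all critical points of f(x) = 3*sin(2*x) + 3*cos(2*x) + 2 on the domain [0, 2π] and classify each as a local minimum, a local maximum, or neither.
f'(x) = 6*sqrt(2)*cos(2*x + pi/4)

Solve f'(x) = 0 on [0, 2π]:
  f'(x) = 0 ⇔ 3*cos(2*x) = 3*sin(2*x) ⇔ tan(2*x) = 1, i.e. 2*x = arctan(1) + nπ; keep the solutions lying in [0, 2π].
  ⇒ x = pi/8 ≈ 0.3927, 5*pi/8 ≈ 1.9635, 9*pi/8 ≈ 3.5343, 13*pi/8 ≈ 5.1051

f''(x) = -12*sqrt(2)*sin(2*x + pi/4)
Second-derivative test at each critical point:
  f''(0.3927) = -16.9706 < 0 → local maximum
  f''(1.9635) = 16.9706 > 0 → local minimum
  f''(3.5343) = -16.9706 < 0 → local maximum
  f''(5.1051) = 16.9706 > 0 → local minimum

Critical points: x = pi/8 ≈ 0.3927 (local maximum); x = 5*pi/8 ≈ 1.9635 (local minimum); x = 9*pi/8 ≈ 3.5343 (local maximum); x = 13*pi/8 ≈ 5.1051 (local minimum)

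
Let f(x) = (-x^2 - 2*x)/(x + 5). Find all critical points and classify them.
f'(x) = (-x^2 - 10*x - 10)/(x^2 + 10*x + 25)

Solve f'(x) = 0:
  f'(x) = -(x^2 + 10*x + 10)/(x + 5)^2; the denominator is positive wherever f is defined, so f'(x) = 0 ⇔ -x^2 - 10*x - 10 = 0.
  x^2 + 10*x + 10 = 0 has no rational roots; quadratic formula: x = (-10 ± √60)/2.
  ⇒ x = -5 - sqrt(15) ≈ -8.8730, -5 + sqrt(15) ≈ -1.1270

f''(x) = -30/(x^3 + 15*x^2 + 75*x + 125)
Second-derivative test at each critical point:
  f''(-8.8730) = 0.5164 > 0 → local minimum
  f''(-1.1270) = -0.5164 < 0 → local maximum

Critical points: x = -5 - sqrt(15) ≈ -8.8730 (local minimum); x = -5 + sqrt(15) ≈ -1.1270 (local maximum)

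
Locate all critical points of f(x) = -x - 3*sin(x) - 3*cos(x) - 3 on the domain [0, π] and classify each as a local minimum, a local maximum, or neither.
f'(x) = -3*sqrt(2)*cos(x + pi/4) - 1

Solve f'(x) = 0 on [0, π]:
  f'(x) = 0 ⇔ 3*sin(x) - 3*cos(x) = 1. Write the left side as R·cos(x + φ) with R = √((-3)² + (-3)²) = 3*sqrt(2), cos φ = -sqrt(2)/2, sin φ = -sqrt(2)/2; then cos(x + φ) = sqrt(2)/6. Solve for x and keep the solutions lying in [0, π].
  ⇒ x = atan((1 + sqrt(17))/(-1 + sqrt(17))) ≈ 1.0233

f''(x) = 3*sqrt(2)*sin(x + pi/4)
Second-derivative test at each critical point:
  f''(1.0233) = 4.1231 > 0 → local minimum

Critical points: x = atan((1 + sqrt(17))/(-1 + sqrt(17))) ≈ 1.0233 (local minimum)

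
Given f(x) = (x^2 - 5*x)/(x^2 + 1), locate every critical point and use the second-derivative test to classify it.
f'(x) = (5*x^2 + 2*x - 5)/(x^4 + 2*x^2 + 1)

Solve f'(x) = 0:
  f'(x) = (5*x^2 + 2*x - 5)/(x^2 + 1)^2; the denominator is positive wherever f is defined, so f'(x) = 0 ⇔ 5*x^2 + 2*x - 5 = 0.
  5*x^2 + 2*x - 5 = 0 has no rational roots; quadratic formula: x = (-2 ± √104)/10.
  ⇒ x = -sqrt(26)/5 - 1/5 ≈ -1.2198, -1/5 + sqrt(26)/5 ≈ 0.8198

f''(x) = 2*(-5*x^3 - 3*x^2 + 15*x + 1)/(x^6 + 3*x^4 + 3*x^2 + 1)
Second-derivative test at each critical point:
  f''(-1.2198) = -1.6476 < 0 → local maximum
  f''(0.8198) = 3.6476 > 0 → local minimum

Critical points: x = -sqrt(26)/5 - 1/5 ≈ -1.2198 (local maximum); x = -1/5 + sqrt(26)/5 ≈ 0.8198 (local minimum)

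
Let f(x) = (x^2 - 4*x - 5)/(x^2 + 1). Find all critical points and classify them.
f'(x) = 4*(x^2 + 3*x - 1)/(x^4 + 2*x^2 + 1)

Solve f'(x) = 0:
  f'(x) = 4*(x^2 + 3*x - 1)/(x^2 + 1)^2; the denominator is positive wherever f is defined, so f'(x) = 0 ⇔ 4*x^2 + 12*x - 4 = 0.
  Factor: 4*x^2 + 12*x - 4 = 4*(x^2 + 3*x - 1); x^2 + 3*x - 1 = 0 has no rational roots; quadratic formula: x = (-3 ± √13)/2.
  ⇒ x = -sqrt(13)/2 - 3/2 ≈ -3.3028, -3/2 + sqrt(13)/2 ≈ 0.3028

f''(x) = 4*(-2*x^3 - 9*x^2 + 6*x + 3)/(x^6 + 3*x^4 + 3*x^2 + 1)
Second-derivative test at each critical point:
  f''(-3.3028) = -0.1017 < 0 → local maximum
  f''(0.3028) = 12.1017 > 0 → local minimum

Critical points: x = -sqrt(13)/2 - 3/2 ≈ -3.3028 (local maximum); x = -3/2 + sqrt(13)/2 ≈ 0.3028 (local minimum)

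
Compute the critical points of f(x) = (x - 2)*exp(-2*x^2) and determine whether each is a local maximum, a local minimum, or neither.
f'(x) = (-4*x*(x - 2) + 1)*exp(-2*x^2)

Solve f'(x) = 0:
  f'(x) = (-4*x^2 + 8*x + 1)·exp(-2*x^2) and exp(-2*x^2) > 0 for every x, so f'(x) = 0 ⇔ -4*x^2 + 8*x + 1 = 0.
  4*x^2 - 8*x - 1 = 0 has no rational roots; quadratic formula: x = (8 ± √80)/8.
  ⇒ x = 1 - sqrt(5)/2 ≈ -0.1180, 1 + sqrt(5)/2 ≈ 2.1180

f''(x) = 4*(4*x^2*(x - 2) - 3*x + 2)*exp(-2*x^2)
Second-derivative test at each critical point:
  f''(-0.1180) = 8.6985 > 0 → local minimum
  f''(2.1180) = -0.0011 < 0 → local maximum

Critical points: x = 1 - sqrt(5)/2 ≈ -0.1180 (local minimum); x = 1 + sqrt(5)/2 ≈ 2.1180 (local maximum)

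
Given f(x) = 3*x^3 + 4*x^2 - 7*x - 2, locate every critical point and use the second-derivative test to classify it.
f'(x) = 9*x^2 + 8*x - 7

Solve f'(x) = 0:
  9*x^2 + 8*x - 7 = 0 has no rational roots; quadratic formula: x = (-8 ± √316)/18.
  ⇒ x = -sqrt(79)/9 - 4/9 ≈ -1.4320, -4/9 + sqrt(79)/9 ≈ 0.5431

f''(x) = 18*x + 8
Second-derivative test at each critical point:
  f''(-1.4320) = -17.7764 < 0 → local maximum
  f''(0.5431) = 17.7764 > 0 → local minimum

Critical points: x = -sqrt(79)/9 - 4/9 ≈ -1.4320 (local maximum); x = -4/9 + sqrt(79)/9 ≈ 0.5431 (local minimum)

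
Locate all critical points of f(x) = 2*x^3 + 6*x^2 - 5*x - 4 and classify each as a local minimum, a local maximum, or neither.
f'(x) = 6*x^2 + 12*x - 5

Solve f'(x) = 0:
  6*x^2 + 12*x - 5 = 0 has no rational roots; quadratic formula: x = (-12 ± √264)/12.
  ⇒ x = -sqrt(66)/6 - 1 ≈ -2.3540, -1 + sqrt(66)/6 ≈ 0.3540

f''(x) = 12*x + 12
Second-derivative test at each critical point:
  f''(-2.3540) = -16.2481 < 0 → local maximum
  f''(0.3540) = 16.2481 > 0 → local minimum

Critical points: x = -sqrt(66)/6 - 1 ≈ -2.3540 (local maximum); x = -1 + sqrt(66)/6 ≈ 0.3540 (local minimum)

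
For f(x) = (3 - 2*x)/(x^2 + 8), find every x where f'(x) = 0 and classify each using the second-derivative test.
f'(x) = 2*(x^2 - 3*x - 8)/(x^4 + 16*x^2 + 64)

Solve f'(x) = 0:
  f'(x) = 2*(x^2 - 3*x - 8)/(x^2 + 8)^2; the denominator is positive wherever f is defined, so f'(x) = 0 ⇔ 2*x^2 - 6*x - 16 = 0.
  Factor: 2*x^2 - 6*x - 16 = 2*(x^2 - 3*x - 8); x^2 - 3*x - 8 = 0 has no rational roots; quadratic formula: x = (3 ± √41)/2.
  ⇒ x = 3/2 - sqrt(41)/2 ≈ -1.7016, 3/2 + sqrt(41)/2 ≈ 4.7016

f''(x) = 2*(4*x^2*(3 - 2*x) + 3*(2*x - 1)*(x^2 + 8))/(x^2 + 8)^3
Second-derivative test at each critical point:
  f''(-1.7016) = -0.1079 < 0 → local maximum
  f''(4.7016) = 0.0141 > 0 → local minimum

Critical points: x = 3/2 - sqrt(41)/2 ≈ -1.7016 (local maximum); x = 3/2 + sqrt(41)/2 ≈ 4.7016 (local minimum)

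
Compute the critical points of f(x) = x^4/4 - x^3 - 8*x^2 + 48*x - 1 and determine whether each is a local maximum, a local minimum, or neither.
f'(x) = x^3 - 3*x^2 - 16*x + 48

Solve f'(x) = 0:
  Factor: x^3 - 3*x^2 - 16*x + 48 = (x - 4)*(x - 3)*(x + 4) = 0.
  ⇒ x = -4, 3, 4

f''(x) = 3*x^2 - 6*x - 16
Second-derivative test at each critical point:
  f''(-4) = 56 > 0 → local minimum
  f''(3) = -7 < 0 → local maximum
  f''(4) = 8 > 0 → local minimum

Critical points: x = -4 (local minimum); x = 3 (local maximum); x = 4 (local minimum)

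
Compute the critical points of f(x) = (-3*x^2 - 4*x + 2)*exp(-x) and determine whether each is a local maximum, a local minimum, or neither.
f'(x) = (3*x^2 - 2*x - 6)*exp(-x)

Solve f'(x) = 0:
  f'(x) = (3*x^2 - 2*x - 6)·exp(-x) and exp(-x) > 0 for every x, so f'(x) = 0 ⇔ 3*x^2 - 2*x - 6 = 0.
  3*x^2 - 2*x - 6 = 0 has no rational roots; quadratic formula: x = (2 ± √76)/6.
  ⇒ x = 1/3 - sqrt(19)/3 ≈ -1.1196, 1/3 + sqrt(19)/3 ≈ 1.7863

f''(x) = (-3*x^2 + 8*x + 4)*exp(-x)
Second-derivative test at each critical point:
  f''(-1.1196) = -26.7090 < 0 → local maximum
  f''(1.7863) = 1.4609 > 0 → local minimum

Critical points: x = 1/3 - sqrt(19)/3 ≈ -1.1196 (local maximum); x = 1/3 + sqrt(19)/3 ≈ 1.7863 (local minimum)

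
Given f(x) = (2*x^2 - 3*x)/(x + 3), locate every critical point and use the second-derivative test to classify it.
f'(x) = (2*x^2 + 12*x - 9)/(x^2 + 6*x + 9)

Solve f'(x) = 0:
  f'(x) = (2*x^2 + 12*x - 9)/(x + 3)^2; the denominator is positive wherever f is defined, so f'(x) = 0 ⇔ 2*x^2 + 12*x - 9 = 0.
  2*x^2 + 12*x - 9 = 0 has no rational roots; quadratic formula: x = (-12 ± √216)/4.
  ⇒ x = -3*sqrt(6)/2 - 3 ≈ -6.6742, -3 + 3*sqrt(6)/2 ≈ 0.6742

f''(x) = 54/(x^3 + 9*x^2 + 27*x + 27)
Second-derivative test at each critical point:
  f''(-6.6742) = -1.0887 < 0 → local maximum
  f''(0.6742) = 1.0887 > 0 → local minimum

Critical points: x = -3*sqrt(6)/2 - 3 ≈ -6.6742 (local maximum); x = -3 + 3*sqrt(6)/2 ≈ 0.6742 (local minimum)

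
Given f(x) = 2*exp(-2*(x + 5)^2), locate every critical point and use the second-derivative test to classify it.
f'(x) = 8*(-x - 5)*exp(-2*(x + 5)^2)

Solve f'(x) = 0:
  f'(x) = (-8*x - 40)·exp(-2*(x + 5)^2) and exp(-2*(x + 5)^2) > 0 for every x, so f'(x) = 0 ⇔ -8*x - 40 = 0.
  Factor: -8*x - 40 = -8*(x + 5) = 0.
  ⇒ x = -5

f''(x) = 8*(4*(x + 5)^2 - 1)*exp(-2*(x + 5)^2)
Second-derivative test at each critical point:
  f''(-5) = -8 < 0 → local maximum

Critical points: x = -5 (local maximum)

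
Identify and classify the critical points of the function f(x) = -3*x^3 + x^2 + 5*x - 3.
f'(x) = -9*x^2 + 2*x + 5

Solve f'(x) = 0:
  9*x^2 - 2*x - 5 = 0 has no rational roots; quadratic formula: x = (2 ± √184)/18.
  ⇒ x = 1/9 - sqrt(46)/9 ≈ -0.6425, 1/9 + sqrt(46)/9 ≈ 0.8647

f''(x) = 2 - 18*x
Second-derivative test at each critical point:
  f''(-0.6425) = 13.5647 > 0 → local minimum
  f''(0.8647) = -13.5647 < 0 → local maximum

Critical points: x = 1/9 - sqrt(46)/9 ≈ -0.6425 (local minimum); x = 1/9 + sqrt(46)/9 ≈ 0.8647 (local maximum)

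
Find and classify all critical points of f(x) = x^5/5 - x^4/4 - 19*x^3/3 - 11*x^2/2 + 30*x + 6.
f'(x) = x^4 - x^3 - 19*x^2 - 11*x + 30

Solve f'(x) = 0:
  Factor: x^4 - x^3 - 19*x^2 - 11*x + 30 = (x - 5)*(x - 1)*(x + 2)*(x + 3) = 0.
  ⇒ x = -3, -2, 1, 5

f''(x) = 4*x^3 - 3*x^2 - 38*x - 11
Second-derivative test at each critical point:
  f''(-3) = -32 < 0 → local maximum
  f''(-2) = 21 > 0 → local minimum
  f''(1) = -48 < 0 → local maximum
  f''(5) = 224 > 0 → local minimum

Critical points: x = -3 (local maximum); x = -2 (local minimum); x = 1 (local maximum); x = 5 (local minimum)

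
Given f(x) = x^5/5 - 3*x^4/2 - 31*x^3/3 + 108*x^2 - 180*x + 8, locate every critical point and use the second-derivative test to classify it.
f'(x) = x^4 - 6*x^3 - 31*x^2 + 216*x - 180

Solve f'(x) = 0:
  Factor: x^4 - 6*x^3 - 31*x^2 + 216*x - 180 = (x - 6)*(x - 5)*(x - 1)*(x + 6) = 0.
  ⇒ x = -6, 1, 5, 6

f''(x) = 4*x^3 - 18*x^2 - 62*x + 216
Second-derivative test at each critical point:
  f''(-6) = -924 < 0 → local maximum
  f''(1) = 140 > 0 → local minimum
  f''(5) = -44 < 0 → local maximum
  f''(6) = 60 > 0 → local minimum

Critical points: x = -6 (local maximum); x = 1 (local minimum); x = 5 (local maximum); x = 6 (local minimum)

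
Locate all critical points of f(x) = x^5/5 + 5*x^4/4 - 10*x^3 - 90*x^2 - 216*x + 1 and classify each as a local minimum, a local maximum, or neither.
f'(x) = x^4 + 5*x^3 - 30*x^2 - 180*x - 216

Solve f'(x) = 0:
  Factor: x^4 + 5*x^3 - 30*x^2 - 180*x - 216 = (x - 6)*(x + 2)*(x + 3)*(x + 6) = 0.
  ⇒ x = -6, -3, -2, 6

f''(x) = 4*x^3 + 15*x^2 - 60*x - 180
Second-derivative test at each critical point:
  f''(-6) = -144 < 0 → local maximum
  f''(-3) = 27 > 0 → local minimum
  f''(-2) = -32 < 0 → local maximum
  f''(6) = 864 > 0 → local minimum

Critical points: x = -6 (local maximum); x = -3 (local minimum); x = -2 (local maximum); x = 6 (local minimum)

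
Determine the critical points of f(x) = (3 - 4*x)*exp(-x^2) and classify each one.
f'(x) = 2*(x*(4*x - 3) - 2)*exp(-x^2)

Solve f'(x) = 0:
  f'(x) = (8*x^2 - 6*x - 4)·exp(-x^2) and exp(-x^2) > 0 for every x, so f'(x) = 0 ⇔ 8*x^2 - 6*x - 4 = 0.
  Factor: 8*x^2 - 6*x - 4 = 2*(4*x^2 - 3*x - 2); 4*x^2 - 3*x - 2 = 0 has no rational roots; quadratic formula: x = (3 ± √41)/8.
  ⇒ x = 3/8 - sqrt(41)/8 ≈ -0.4254, 3/8 + sqrt(41)/8 ≈ 1.1754

f''(x) = 2*(2*x^2*(3 - 4*x) + 12*x - 3)*exp(-x^2)
Second-derivative test at each critical point:
  f''(-0.4254) = -10.6864 < 0 → local maximum
  f''(1.1754) = 3.2168 > 0 → local minimum

Critical points: x = 3/8 - sqrt(41)/8 ≈ -0.4254 (local maximum); x = 3/8 + sqrt(41)/8 ≈ 1.1754 (local minimum)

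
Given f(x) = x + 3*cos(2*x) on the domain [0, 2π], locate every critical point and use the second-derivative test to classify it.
f'(x) = 1 - 6*sin(2*x)

Solve f'(x) = 0 on [0, 2π]:
  f'(x) = 0 ⇔ sin(2*x) = 1/6, i.e. 2*x = arcsin(1/6) + 2nπ or 2*x = π − arcsin(1/6) + 2nπ; keep the solutions lying in [0, 2π].
  ⇒ x = asin(1/6)/2 ≈ 0.0837, -asin(1/6)/2 + pi/2 ≈ 1.4871, asin(1/6)/2 + pi ≈ 3.2253, -asin(1/6)/2 + 3*pi/2 ≈ 4.6287

f''(x) = -12*cos(2*x)
Second-derivative test at each critical point:
  f''(0.0837) = -11.8322 < 0 → local maximum
  f''(1.4871) = 11.8322 > 0 → local minimum
  f''(3.2253) = -11.8322 < 0 → local maximum
  f''(4.6287) = 11.8322 > 0 → local minimum

Critical points: x = asin(1/6)/2 ≈ 0.0837 (local maximum); x = -asin(1/6)/2 + pi/2 ≈ 1.4871 (local minimum); x = asin(1/6)/2 + pi ≈ 3.2253 (local maximum); x = -asin(1/6)/2 + 3*pi/2 ≈ 4.6287 (local minimum)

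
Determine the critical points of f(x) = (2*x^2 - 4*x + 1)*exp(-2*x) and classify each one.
f'(x) = 2*(-2*x^2 + 6*x - 3)*exp(-2*x)

Solve f'(x) = 0:
  f'(x) = (-4*x^2 + 12*x - 6)·exp(-2*x) and exp(-2*x) > 0 for every x, so f'(x) = 0 ⇔ -4*x^2 + 12*x - 6 = 0.
  Factor: -4*x^2 + 12*x - 6 = -2*(2*x^2 - 6*x + 3); 2*x^2 - 6*x + 3 = 0 has no rational roots; quadratic formula: x = (6 ± √12)/4.
  ⇒ x = 3/2 - sqrt(3)/2 ≈ 0.6340, sqrt(3)/2 + 3/2 ≈ 2.3660

f''(x) = 8*(x^2 - 4*x + 3)*exp(-2*x)
Second-derivative test at each critical point:
  f''(0.6340) = 1.9497 > 0 → local minimum
  f''(2.3660) = -0.0610 < 0 → local maximum

Critical points: x = 3/2 - sqrt(3)/2 ≈ 0.6340 (local minimum); x = sqrt(3)/2 + 3/2 ≈ 2.3660 (local maximum)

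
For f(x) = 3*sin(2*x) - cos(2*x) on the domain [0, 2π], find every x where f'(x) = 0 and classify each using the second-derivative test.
f'(x) = 2*sin(2*x) + 6*cos(2*x)

Solve f'(x) = 0 on [0, 2π]:
  f'(x) = 0 ⇔ 3*cos(2*x) = -sin(2*x) ⇔ tan(2*x) = -3, i.e. 2*x = arctan(-3) + nπ; keep the solutions lying in [0, 2π].
  ⇒ x = -atan(3)/2 + pi/2 ≈ 0.9463, pi - atan(3)/2 ≈ 2.5171, -atan(3)/2 + 3*pi/2 ≈ 4.0879, -atan(3)/2 + 2*pi ≈ 5.6587

f''(x) = -12*sin(2*x) + 4*cos(2*x)
Second-derivative test at each critical point:
  f''(0.9463) = -12.6491 < 0 → local maximum
  f''(2.5171) = 12.6491 > 0 → local minimum
  f''(4.0879) = -12.6491 < 0 → local maximum
  f''(5.6587) = 12.6491 > 0 → local minimum

Critical points: x = -atan(3)/2 + pi/2 ≈ 0.9463 (local maximum); x = pi - atan(3)/2 ≈ 2.5171 (local minimum); x = -atan(3)/2 + 3*pi/2 ≈ 4.0879 (local maximum); x = -atan(3)/2 + 2*pi ≈ 5.6587 (local minimum)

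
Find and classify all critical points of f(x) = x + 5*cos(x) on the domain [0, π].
f'(x) = 1 - 5*sin(x)

Solve f'(x) = 0 on [0, π]:
  f'(x) = 0 ⇔ sin(x) = 1/5, i.e. x = arcsin(1/5) + 2nπ or x = π − arcsin(1/5) + 2nπ; keep the solutions lying in [0, π].
  ⇒ x = asin(1/5) ≈ 0.2014, pi - asin(1/5) ≈ 2.9402

f''(x) = -5*cos(x)
Second-derivative test at each critical point:
  f''(0.2014) = -4.8990 < 0 → local maximum
  f''(2.9402) = 4.8990 > 0 → local minimum

Critical points: x = asin(1/5) ≈ 0.2014 (local maximum); x = pi - asin(1/5) ≈ 2.9402 (local minimum)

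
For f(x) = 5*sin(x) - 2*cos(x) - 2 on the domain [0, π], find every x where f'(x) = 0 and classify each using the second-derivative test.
f'(x) = 2*sin(x) + 5*cos(x)

Solve f'(x) = 0 on [0, π]:
  f'(x) = 0 ⇔ 5*cos(x) = -2*sin(x) ⇔ tan(x) = -5/2, i.e. x = arctan(-5/2) + nπ; keep the solutions lying in [0, π].
  ⇒ x = pi - atan(5/2) ≈ 1.9513

f''(x) = -5*sin(x) + 2*cos(x)
Second-derivative test at each critical point:
  f''(1.9513) = -5.3852 < 0 → local maximum

Critical points: x = pi - atan(5/2) ≈ 1.9513 (local maximum)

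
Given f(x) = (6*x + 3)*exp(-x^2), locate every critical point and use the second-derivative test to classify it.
f'(x) = 6*(-x*(2*x + 1) + 1)*exp(-x^2)

Solve f'(x) = 0:
  f'(x) = (-12*x^2 - 6*x + 6)·exp(-x^2) and exp(-x^2) > 0 for every x, so f'(x) = 0 ⇔ -12*x^2 - 6*x + 6 = 0.
  Factor: -12*x^2 - 6*x + 6 = -6*(x + 1)*(2*x - 1) = 0.
  ⇒ x = -1, 1/2

f''(x) = 6*(2*x^2*(2*x + 1) - 6*x - 1)*exp(-x^2)
Second-derivative test at each critical point:
  f''(-1) = 6.6218 > 0 → local minimum
  f''(1/2) = -14.0184 < 0 → local maximum

Critical points: x = -1 (local minimum); x = 1/2 (local maximum)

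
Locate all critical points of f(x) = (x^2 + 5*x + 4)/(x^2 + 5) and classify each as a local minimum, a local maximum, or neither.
f'(x) = (-5*x^2 + 2*x + 25)/(x^4 + 10*x^2 + 25)

Solve f'(x) = 0:
  f'(x) = -(5*x^2 - 2*x - 25)/(x^2 + 5)^2; the denominator is positive wherever f is defined, so f'(x) = 0 ⇔ -5*x^2 + 2*x + 25 = 0.
  5*x^2 - 2*x - 25 = 0 has no rational roots; quadratic formula: x = (2 ± √504)/10.
  ⇒ x = 1/5 - 3*sqrt(14)/5 ≈ -2.0450, 1/5 + 3*sqrt(14)/5 ≈ 2.4450

f''(x) = 2*(5*x^3 - 3*x^2 - 75*x + 5)/(x^6 + 15*x^4 + 75*x^2 + 125)
Second-derivative test at each critical point:
  f''(-2.0450) = 0.2663 > 0 → local minimum
  f''(2.4450) = -0.1863 < 0 → local maximum

Critical points: x = 1/5 - 3*sqrt(14)/5 ≈ -2.0450 (local minimum); x = 1/5 + 3*sqrt(14)/5 ≈ 2.4450 (local maximum)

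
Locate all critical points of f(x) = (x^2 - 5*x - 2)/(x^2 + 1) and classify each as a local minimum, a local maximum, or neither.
f'(x) = (5*x^2 + 6*x - 5)/(x^4 + 2*x^2 + 1)

Solve f'(x) = 0:
  f'(x) = (5*x^2 + 6*x - 5)/(x^2 + 1)^2; the denominator is positive wherever f is defined, so f'(x) = 0 ⇔ 5*x^2 + 6*x - 5 = 0.
  5*x^2 + 6*x - 5 = 0 has no rational roots; quadratic formula: x = (-6 ± √136)/10.
  ⇒ x = -sqrt(34)/5 - 3/5 ≈ -1.7662, -3/5 + sqrt(34)/5 ≈ 0.5662

f''(x) = 2*(-5*x^3 - 9*x^2 + 15*x + 3)/(x^6 + 3*x^4 + 3*x^2 + 1)
Second-derivative test at each critical point:
  f''(-1.7662) = -0.6872 < 0 → local maximum
  f''(0.5662) = 6.6872 > 0 → local minimum

Critical points: x = -sqrt(34)/5 - 3/5 ≈ -1.7662 (local maximum); x = -3/5 + sqrt(34)/5 ≈ 0.5662 (local minimum)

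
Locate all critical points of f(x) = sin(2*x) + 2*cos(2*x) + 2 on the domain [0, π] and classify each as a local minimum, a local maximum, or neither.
f'(x) = -4*sin(2*x) + 2*cos(2*x)

Solve f'(x) = 0 on [0, π]:
  f'(x) = 0 ⇔ cos(2*x) = 2*sin(2*x) ⇔ tan(2*x) = 1/2, i.e. 2*x = arctan(1/2) + nπ; keep the solutions lying in [0, π].
  ⇒ x = atan(1/2)/2 ≈ 0.2318, atan(1/2)/2 + pi/2 ≈ 1.8026

f''(x) = -4*sin(2*x) - 8*cos(2*x)
Second-derivative test at each critical point:
  f''(0.2318) = -8.9443 < 0 → local maximum
  f''(1.8026) = 8.9443 > 0 → local minimum

Critical points: x = atan(1/2)/2 ≈ 0.2318 (local maximum); x = atan(1/2)/2 + pi/2 ≈ 1.8026 (local minimum)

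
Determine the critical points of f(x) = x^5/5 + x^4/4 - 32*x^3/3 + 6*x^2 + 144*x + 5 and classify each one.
f'(x) = x^4 + x^3 - 32*x^2 + 12*x + 144

Solve f'(x) = 0:
  Factor: x^4 + x^3 - 32*x^2 + 12*x + 144 = (x - 4)*(x - 3)*(x + 2)*(x + 6) = 0.
  ⇒ x = -6, -2, 3, 4

f''(x) = 4*x^3 + 3*x^2 - 64*x + 12
Second-derivative test at each critical point:
  f''(-6) = -360 < 0 → local maximum
  f''(-2) = 120 > 0 → local minimum
  f''(3) = -45 < 0 → local maximum
  f''(4) = 60 > 0 → local minimum

Critical points: x = -6 (local maximum); x = -2 (local minimum); x = 3 (local maximum); x = 4 (local minimum)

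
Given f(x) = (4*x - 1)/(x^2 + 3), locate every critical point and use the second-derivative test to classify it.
f'(x) = 2*(-2*x^2 + x + 6)/(x^4 + 6*x^2 + 9)

Solve f'(x) = 0:
  f'(x) = -2*(x - 2)*(2*x + 3)/(x^2 + 3)^2; the denominator is positive wherever f is defined, so f'(x) = 0 ⇔ -4*x^2 + 2*x + 12 = 0.
  Factor: -4*x^2 + 2*x + 12 = -2*(x - 2)*(2*x + 3) = 0.
  ⇒ x = -3/2, 2

f''(x) = 2*(4*x^2*(4*x - 1) + (1 - 12*x)*(x^2 + 3))/(x^2 + 3)^3
Second-derivative test at each critical point:
  f''(-3/2) = 32/63 > 0 → local minimum
  f''(2) = -2/7 < 0 → local maximum

Critical points: x = -3/2 (local minimum); x = 2 (local maximum)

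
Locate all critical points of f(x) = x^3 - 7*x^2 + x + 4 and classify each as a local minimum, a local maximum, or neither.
f'(x) = 3*x^2 - 14*x + 1

Solve f'(x) = 0:
  3*x^2 - 14*x + 1 = 0 has no rational roots; quadratic formula: x = (14 ± √184)/6.
  ⇒ x = 7/3 - sqrt(46)/3 ≈ 0.0726, sqrt(46)/3 + 7/3 ≈ 4.5941

f''(x) = 6*x - 14
Second-derivative test at each critical point:
  f''(0.0726) = -13.5647 < 0 → local maximum
  f''(4.5941) = 13.5647 > 0 → local minimum

Critical points: x = 7/3 - sqrt(46)/3 ≈ 0.0726 (local maximum); x = sqrt(46)/3 + 7/3 ≈ 4.5941 (local minimum)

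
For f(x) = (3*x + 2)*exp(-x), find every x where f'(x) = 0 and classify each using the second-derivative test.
f'(x) = (1 - 3*x)*exp(-x)

Solve f'(x) = 0:
  f'(x) = (1 - 3*x)·exp(-x) and exp(-x) > 0 for every x, so f'(x) = 0 ⇔ 1 - 3*x = 0.
  1 - 3*x = 0.
  ⇒ x = 1/3

f''(x) = (3*x - 4)*exp(-x)
Second-derivative test at each critical point:
  f''(1/3) = -2.1496 < 0 → local maximum

Critical points: x = 1/3 (local maximum)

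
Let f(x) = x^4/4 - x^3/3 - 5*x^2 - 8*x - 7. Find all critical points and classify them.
f'(x) = x^3 - x^2 - 10*x - 8

Solve f'(x) = 0:
  Factor: x^3 - x^2 - 10*x - 8 = (x - 4)*(x + 1)*(x + 2) = 0.
  ⇒ x = -2, -1, 4

f''(x) = 3*x^2 - 2*x - 10
Second-derivative test at each critical point:
  f''(-2) = 6 > 0 → local minimum
  f''(-1) = -5 < 0 → local maximum
  f''(4) = 30 > 0 → local minimum

Critical points: x = -2 (local minimum); x = -1 (local maximum); x = 4 (local minimum)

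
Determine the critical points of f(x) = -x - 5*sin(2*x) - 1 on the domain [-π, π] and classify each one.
f'(x) = 20*sin(x)^2 - 11

Solve f'(x) = 0 on [-π, π]:
  f'(x) = 0 ⇔ cos(2*x) = -1/10, i.e. 2*x = ±arccos(-1/10) + 2nπ; keep the solutions lying in [-π, π].
  ⇒ x = -pi + acos(-1/10)/2 ≈ -2.3061, -acos(-1/10)/2 ≈ -0.8355, acos(-1/10)/2 ≈ 0.8355, pi - acos(-1/10)/2 ≈ 2.3061

f''(x) = 20*sin(2*x)
Second-derivative test at each critical point:
  f''(-2.3061) = 19.8997 > 0 → local minimum
  f''(-0.8355) = -19.8997 < 0 → local maximum
  f''(0.8355) = 19.8997 > 0 → local minimum
  f''(2.3061) = -19.8997 < 0 → local maximum

Critical points: x = -pi + acos(-1/10)/2 ≈ -2.3061 (local minimum); x = -acos(-1/10)/2 ≈ -0.8355 (local maximum); x = acos(-1/10)/2 ≈ 0.8355 (local minimum); x = pi - acos(-1/10)/2 ≈ 2.3061 (local maximum)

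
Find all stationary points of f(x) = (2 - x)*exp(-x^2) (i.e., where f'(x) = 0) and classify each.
f'(x) = (2*x*(x - 2) - 1)*exp(-x^2)

Solve f'(x) = 0:
  f'(x) = (2*x^2 - 4*x - 1)·exp(-x^2) and exp(-x^2) > 0 for every x, so f'(x) = 0 ⇔ 2*x^2 - 4*x - 1 = 0.
  2*x^2 - 4*x - 1 = 0 has no rational roots; quadratic formula: x = (4 ± √24)/4.
  ⇒ x = 1 - sqrt(6)/2 ≈ -0.2247, 1 + sqrt(6)/2 ≈ 2.2247

f''(x) = 2*(2*x^2*(2 - x) + 3*x - 2)*exp(-x^2)
Second-derivative test at each critical point:
  f''(-0.2247) = -4.6577 < 0 → local maximum
  f''(2.2247) = 0.0347 > 0 → local minimum

Critical points: x = 1 - sqrt(6)/2 ≈ -0.2247 (local maximum); x = 1 + sqrt(6)/2 ≈ 2.2247 (local minimum)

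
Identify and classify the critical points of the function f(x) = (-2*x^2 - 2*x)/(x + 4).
f'(x) = 2*(-x^2 - 8*x - 4)/(x^2 + 8*x + 16)

Solve f'(x) = 0:
  f'(x) = -2*(x^2 + 8*x + 4)/(x + 4)^2; the denominator is positive wherever f is defined, so f'(x) = 0 ⇔ -2*x^2 - 16*x - 8 = 0.
  Factor: -2*x^2 - 16*x - 8 = -2*(x^2 + 8*x + 4); x^2 + 8*x + 4 = 0 has no rational roots; quadratic formula: x = (-8 ± √48)/2.
  ⇒ x = -4 - 2*sqrt(3) ≈ -7.4641, -4 + 2*sqrt(3) ≈ -0.5359

f''(x) = -48/(x^3 + 12*x^2 + 48*x + 64)
Second-derivative test at each critical point:
  f''(-7.4641) = 1.1547 > 0 → local minimum
  f''(-0.5359) = -1.1547 < 0 → local maximum

Critical points: x = -4 - 2*sqrt(3) ≈ -7.4641 (local minimum); x = -4 + 2*sqrt(3) ≈ -0.5359 (local maximum)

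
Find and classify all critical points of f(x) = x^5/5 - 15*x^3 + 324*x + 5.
f'(x) = x^4 - 45*x^2 + 324

Solve f'(x) = 0:
  Factor: x^4 - 45*x^2 + 324 = (x - 6)*(x - 3)*(x + 3)*(x + 6) = 0.
  ⇒ x = -6, -3, 3, 6

f''(x) = 4*x^3 - 90*x
Second-derivative test at each critical point:
  f''(-6) = -324 < 0 → local maximum
  f''(-3) = 162 > 0 → local minimum
  f''(3) = -162 < 0 → local maximum
  f''(6) = 324 > 0 → local minimum

Critical points: x = -6 (local maximum); x = -3 (local minimum); x = 3 (local maximum); x = 6 (local minimum)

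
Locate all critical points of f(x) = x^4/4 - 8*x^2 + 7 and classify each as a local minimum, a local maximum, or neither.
f'(x) = x*(x^2 - 16)

Solve f'(x) = 0:
  Factor: x^3 - 16*x = x*(x - 4)*(x + 4) = 0.
  ⇒ x = -4, 0, 4

f''(x) = 3*x^2 - 16
Second-derivative test at each critical point:
  f''(-4) = 32 > 0 → local minimum
  f''(0) = -16 < 0 → local maximum
  f''(4) = 32 > 0 → local minimum

Critical points: x = -4 (local minimum); x = 0 (local maximum); x = 4 (local minimum)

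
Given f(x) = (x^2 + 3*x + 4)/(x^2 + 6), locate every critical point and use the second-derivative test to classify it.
f'(x) = (-3*x^2 + 4*x + 18)/(x^4 + 12*x^2 + 36)

Solve f'(x) = 0:
  f'(x) = -(3*x^2 - 4*x - 18)/(x^2 + 6)^2; the denominator is positive wherever f is defined, so f'(x) = 0 ⇔ -3*x^2 + 4*x + 18 = 0.
  3*x^2 - 4*x - 18 = 0 has no rational roots; quadratic formula: x = (4 ± √232)/6.
  ⇒ x = 2/3 - sqrt(58)/3 ≈ -1.8719, 2/3 + sqrt(58)/3 ≈ 3.2053

f''(x) = 6*(x^3 - 2*x^2 - 18*x + 4)/(x^6 + 18*x^4 + 108*x^2 + 216)
Second-derivative test at each critical point:
  f''(-1.8719) = 0.1686 > 0 → local minimum
  f''(3.2053) = -0.0575 < 0 → local maximum

Critical points: x = 2/3 - sqrt(58)/3 ≈ -1.8719 (local minimum); x = 2/3 + sqrt(58)/3 ≈ 3.2053 (local maximum)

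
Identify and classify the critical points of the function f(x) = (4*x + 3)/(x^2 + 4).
f'(x) = 2*(-2*x^2 - 3*x + 8)/(x^4 + 8*x^2 + 16)

Solve f'(x) = 0:
  f'(x) = -2*(2*x^2 + 3*x - 8)/(x^2 + 4)^2; the denominator is positive wherever f is defined, so f'(x) = 0 ⇔ -4*x^2 - 6*x + 16 = 0.
  Factor: -4*x^2 - 6*x + 16 = -2*(2*x^2 + 3*x - 8); 2*x^2 + 3*x - 8 = 0 has no rational roots; quadratic formula: x = (-3 ± √73)/4.
  ⇒ x = -sqrt(73)/4 - 3/4 ≈ -2.8860, -3/4 + sqrt(73)/4 ≈ 1.3860

f''(x) = 2*(4*x^2*(4*x + 3) - 3*(4*x + 1)*(x^2 + 4))/(x^2 + 4)^3
Second-derivative test at each critical point:
  f''(-2.8860) = 0.1124 > 0 → local minimum
  f''(1.3860) = -0.4874 < 0 → local maximum

Critical points: x = -sqrt(73)/4 - 3/4 ≈ -2.8860 (local minimum); x = -3/4 + sqrt(73)/4 ≈ 1.3860 (local maximum)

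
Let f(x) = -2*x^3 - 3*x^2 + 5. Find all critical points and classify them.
f'(x) = 6*x*(-x - 1)

Solve f'(x) = 0:
  Factor: -6*x^2 - 6*x = -6*x*(x + 1) = 0.
  ⇒ x = -1, 0

f''(x) = -12*x - 6
Second-derivative test at each critical point:
  f''(-1) = 6 > 0 → local minimum
  f''(0) = -6 < 0 → local maximum

Critical points: x = -1 (local minimum); x = 0 (local maximum)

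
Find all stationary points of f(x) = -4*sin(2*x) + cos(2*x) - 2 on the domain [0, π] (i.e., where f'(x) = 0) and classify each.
f'(x) = -2*sin(2*x) - 8*cos(2*x)

Solve f'(x) = 0 on [0, π]:
  f'(x) = 0 ⇔ -4*cos(2*x) = sin(2*x) ⇔ tan(2*x) = -4, i.e. 2*x = arctan(-4) + nπ; keep the solutions lying in [0, π].
  ⇒ x = -atan(4)/2 + pi/2 ≈ 0.9079, pi - atan(4)/2 ≈ 2.4787

f''(x) = 16*sin(2*x) - 4*cos(2*x)
Second-derivative test at each critical point:
  f''(0.9079) = 16.4924 > 0 → local minimum
  f''(2.4787) = -16.4924 < 0 → local maximum

Critical points: x = -atan(4)/2 + pi/2 ≈ 0.9079 (local minimum); x = pi - atan(4)/2 ≈ 2.4787 (local maximum)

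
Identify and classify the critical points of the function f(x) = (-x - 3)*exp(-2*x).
f'(x) = (2*x + 5)*exp(-2*x)

Solve f'(x) = 0:
  f'(x) = (2*x + 5)·exp(-2*x) and exp(-2*x) > 0 for every x, so f'(x) = 0 ⇔ 2*x + 5 = 0.
  2*x + 5 = 0.
  ⇒ x = -5/2

f''(x) = 4*(-x - 2)*exp(-2*x)
Second-derivative test at each critical point:
  f''(-5/2) = 296.8263 > 0 → local minimum

Critical points: x = -5/2 (local minimum)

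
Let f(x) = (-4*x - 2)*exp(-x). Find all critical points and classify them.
f'(x) = 2*(2*x - 1)*exp(-x)

Solve f'(x) = 0:
  f'(x) = (4*x - 2)·exp(-x) and exp(-x) > 0 for every x, so f'(x) = 0 ⇔ 4*x - 2 = 0.
  Factor: 4*x - 2 = 2*(2*x - 1) = 0.
  ⇒ x = 1/2

f''(x) = 2*(3 - 2*x)*exp(-x)
Second-derivative test at each critical point:
  f''(1/2) = 2.4261 > 0 → local minimum

Critical points: x = 1/2 (local minimum)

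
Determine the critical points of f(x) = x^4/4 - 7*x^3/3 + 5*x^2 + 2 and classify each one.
f'(x) = x*(x^2 - 7*x + 10)

Solve f'(x) = 0:
  Factor: x^3 - 7*x^2 + 10*x = x*(x - 5)*(x - 2) = 0.
  ⇒ x = 0, 2, 5

f''(x) = 3*x^2 - 14*x + 10
Second-derivative test at each critical point:
  f''(0) = 10 > 0 → local minimum
  f''(2) = -6 < 0 → local maximum
  f''(5) = 15 > 0 → local minimum

Critical points: x = 0 (local minimum); x = 2 (local maximum); x = 5 (local minimum)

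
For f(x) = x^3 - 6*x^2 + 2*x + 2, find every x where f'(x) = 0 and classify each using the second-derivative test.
f'(x) = 3*x^2 - 12*x + 2

Solve f'(x) = 0:
  3*x^2 - 12*x + 2 = 0 has no rational roots; quadratic formula: x = (12 ± √120)/6.
  ⇒ x = 2 - sqrt(30)/3 ≈ 0.1743, sqrt(30)/3 + 2 ≈ 3.8257

f''(x) = 6*x - 12
Second-derivative test at each critical point:
  f''(0.1743) = -10.9545 < 0 → local maximum
  f''(3.8257) = 10.9545 > 0 → local minimum

Critical points: x = 2 - sqrt(30)/3 ≈ 0.1743 (local maximum); x = sqrt(30)/3 + 2 ≈ 3.8257 (local minimum)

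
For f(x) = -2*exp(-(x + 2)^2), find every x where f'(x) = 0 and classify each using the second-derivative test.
f'(x) = 4*(x + 2)*exp(-(x + 2)^2)

Solve f'(x) = 0:
  f'(x) = (4*x + 8)·exp(-(x + 2)^2) and exp(-(x + 2)^2) > 0 for every x, so f'(x) = 0 ⇔ 4*x + 8 = 0.
  Factor: 4*x + 8 = 4*(x + 2) = 0.
  ⇒ x = -2

f''(x) = 4*(1 - 2*(x + 2)^2)*exp(-(x + 2)^2)
Second-derivative test at each critical point:
  f''(-2) = 4 > 0 → local minimum

Critical points: x = -2 (local minimum)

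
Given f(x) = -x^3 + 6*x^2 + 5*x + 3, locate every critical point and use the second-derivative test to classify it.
f'(x) = -3*x^2 + 12*x + 5

Solve f'(x) = 0:
  3*x^2 - 12*x - 5 = 0 has no rational roots; quadratic formula: x = (12 ± √204)/6.
  ⇒ x = 2 - sqrt(51)/3 ≈ -0.3805, 2 + sqrt(51)/3 ≈ 4.3805

f''(x) = 12 - 6*x
Second-derivative test at each critical point:
  f''(-0.3805) = 14.2829 > 0 → local minimum
  f''(4.3805) = -14.2829 < 0 → local maximum

Critical points: x = 2 - sqrt(51)/3 ≈ -0.3805 (local minimum); x = 2 + sqrt(51)/3 ≈ 4.3805 (local maximum)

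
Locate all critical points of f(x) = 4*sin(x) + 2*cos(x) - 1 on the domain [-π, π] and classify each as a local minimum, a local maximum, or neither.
f'(x) = -2*sin(x) + 4*cos(x)

Solve f'(x) = 0 on [-π, π]:
  f'(x) = 0 ⇔ 4*cos(x) = 2*sin(x) ⇔ tan(x) = 2, i.e. x = arctan(2) + nπ; keep the solutions lying in [-π, π].
  ⇒ x = -pi + atan(2) ≈ -2.0344, atan(2) ≈ 1.1071

f''(x) = -4*sin(x) - 2*cos(x)
Second-derivative test at each critical point:
  f''(-2.0344) = 4.4721 > 0 → local minimum
  f''(1.1071) = -4.4721 < 0 → local maximum

Critical points: x = -pi + atan(2) ≈ -2.0344 (local minimum); x = atan(2) ≈ 1.1071 (local maximum)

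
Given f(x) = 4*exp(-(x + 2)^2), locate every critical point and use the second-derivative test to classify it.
f'(x) = 8*(-x - 2)*exp(-(x + 2)^2)

Solve f'(x) = 0:
  f'(x) = (-8*x - 16)·exp(-(x + 2)^2) and exp(-(x + 2)^2) > 0 for every x, so f'(x) = 0 ⇔ -8*x - 16 = 0.
  Factor: -8*x - 16 = -8*(x + 2) = 0.
  ⇒ x = -2

f''(x) = 8*(2*(x + 2)^2 - 1)*exp(-(x + 2)^2)
Second-derivative test at each critical point:
  f''(-2) = -8 < 0 → local maximum

Critical points: x = -2 (local maximum)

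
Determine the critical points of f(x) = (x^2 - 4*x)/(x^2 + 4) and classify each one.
f'(x) = 4*(x^2 + 2*x - 4)/(x^4 + 8*x^2 + 16)

Solve f'(x) = 0:
  f'(x) = 4*(x^2 + 2*x - 4)/(x^2 + 4)^2; the denominator is positive wherever f is defined, so f'(x) = 0 ⇔ 4*x^2 + 8*x - 16 = 0.
  Factor: 4*x^2 + 8*x - 16 = 4*(x^2 + 2*x - 4); x^2 + 2*x - 4 = 0 has no rational roots; quadratic formula: x = (-2 ± √20)/2.
  ⇒ x = -sqrt(5) - 1 ≈ -3.2361, -1 + sqrt(5) ≈ 1.2361

f''(x) = 8*(-x^3 - 3*x^2 + 12*x + 4)/(x^6 + 12*x^4 + 48*x^2 + 64)
Second-derivative test at each critical point:
  f''(-3.2361) = -0.0854 < 0 → local maximum
  f''(1.2361) = 0.5854 > 0 → local minimum

Critical points: x = -sqrt(5) - 1 ≈ -3.2361 (local maximum); x = -1 + sqrt(5) ≈ 1.2361 (local minimum)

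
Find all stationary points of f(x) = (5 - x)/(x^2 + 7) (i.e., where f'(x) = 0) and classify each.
f'(x) = (-x^2 + 2*x*(x - 5) - 7)/(x^2 + 7)^2

Solve f'(x) = 0:
  f'(x) = (x^2 - 10*x - 7)/(x^2 + 7)^2; the denominator is positive wherever f is defined, so f'(x) = 0 ⇔ x^2 - 10*x - 7 = 0.
  x^2 - 10*x - 7 = 0 has no rational roots; quadratic formula: x = (10 ± √128)/2.
  ⇒ x = 5 - 4*sqrt(2) ≈ -0.6569, 5 + 4*sqrt(2) ≈ 10.6569

f''(x) = 2*(4*x^2*(5 - x) + (3*x - 5)*(x^2 + 7))/(x^2 + 7)^3
Second-derivative test at each critical point:
  f''(-0.6569) = -0.2049 < 0 → local maximum
  f''(10.6569) = 0.0008 > 0 → local minimum

Critical points: x = 5 - 4*sqrt(2) ≈ -0.6569 (local maximum); x = 5 + 4*sqrt(2) ≈ 10.6569 (local minimum)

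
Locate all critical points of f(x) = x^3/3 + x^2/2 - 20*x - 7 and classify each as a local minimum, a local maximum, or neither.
f'(x) = x^2 + x - 20

Solve f'(x) = 0:
  Factor: x^2 + x - 20 = (x - 4)*(x + 5) = 0.
  ⇒ x = -5, 4

f''(x) = 2*x + 1
Second-derivative test at each critical point:
  f''(-5) = -9 < 0 → local maximum
  f''(4) = 9 > 0 → local minimum

Critical points: x = -5 (local maximum); x = 4 (local minimum)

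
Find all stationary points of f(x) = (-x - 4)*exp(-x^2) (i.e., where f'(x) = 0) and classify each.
f'(x) = (2*x*(x + 4) - 1)*exp(-x^2)

Solve f'(x) = 0:
  f'(x) = (2*x^2 + 8*x - 1)·exp(-x^2) and exp(-x^2) > 0 for every x, so f'(x) = 0 ⇔ 2*x^2 + 8*x - 1 = 0.
  2*x^2 + 8*x - 1 = 0 has no rational roots; quadratic formula: x = (-8 ± √72)/4.
  ⇒ x = -3*sqrt(2)/2 - 2 ≈ -4.1213, -2 + 3*sqrt(2)/2 ≈ 0.1213

f''(x) = 2*(-2*x^2*(x + 4) + 3*x + 4)*exp(-x^2)
Second-derivative test at each critical point:
  f''(-4.1213) = -3.565e-07 < 0 → local maximum
  f''(0.1213) = 8.3613 > 0 → local minimum

Critical points: x = -3*sqrt(2)/2 - 2 ≈ -4.1213 (local maximum); x = -2 + 3*sqrt(2)/2 ≈ 0.1213 (local minimum)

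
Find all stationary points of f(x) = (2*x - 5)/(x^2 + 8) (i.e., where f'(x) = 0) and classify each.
f'(x) = 2*(-x^2 + 5*x + 8)/(x^4 + 16*x^2 + 64)

Solve f'(x) = 0:
  f'(x) = -2*(x^2 - 5*x - 8)/(x^2 + 8)^2; the denominator is positive wherever f is defined, so f'(x) = 0 ⇔ -2*x^2 + 10*x + 16 = 0.
  Factor: -2*x^2 + 10*x + 16 = -2*(x^2 - 5*x - 8); x^2 - 5*x - 8 = 0 has no rational roots; quadratic formula: x = (5 ± √57)/2.
  ⇒ x = 5/2 - sqrt(57)/2 ≈ -1.2749, 5/2 + sqrt(57)/2 ≈ 6.2749

f''(x) = 2*(4*x^2*(2*x - 5) + (5 - 6*x)*(x^2 + 8))/(x^2 + 8)^3
Second-derivative test at each critical point:
  f''(-1.2749) = 0.1630 > 0 → local minimum
  f''(6.2749) = -0.0067 < 0 → local maximum

Critical points: x = 5/2 - sqrt(57)/2 ≈ -1.2749 (local minimum); x = 5/2 + sqrt(57)/2 ≈ 6.2749 (local maximum)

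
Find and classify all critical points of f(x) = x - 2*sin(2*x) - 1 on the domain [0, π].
f'(x) = 1 - 4*cos(2*x)

Solve f'(x) = 0 on [0, π]:
  f'(x) = 0 ⇔ cos(2*x) = 1/4, i.e. 2*x = ±arccos(1/4) + 2nπ; keep the solutions lying in [0, π].
  ⇒ x = acos(1/4)/2 ≈ 0.6591, pi - acos(1/4)/2 ≈ 2.4825

f''(x) = 8*sin(2*x)
Second-derivative test at each critical point:
  f''(0.6591) = 7.7460 > 0 → local minimum
  f''(2.4825) = -7.7460 < 0 → local maximum

Critical points: x = acos(1/4)/2 ≈ 0.6591 (local minimum); x = pi - acos(1/4)/2 ≈ 2.4825 (local maximum)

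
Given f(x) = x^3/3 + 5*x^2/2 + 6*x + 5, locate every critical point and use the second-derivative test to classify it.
f'(x) = x^2 + 5*x + 6

Solve f'(x) = 0:
  Factor: x^2 + 5*x + 6 = (x + 2)*(x + 3) = 0.
  ⇒ x = -3, -2

f''(x) = 2*x + 5
Second-derivative test at each critical point:
  f''(-3) = -1 < 0 → local maximum
  f''(-2) = 1 > 0 → local minimum

Critical points: x = -3 (local maximum); x = -2 (local minimum)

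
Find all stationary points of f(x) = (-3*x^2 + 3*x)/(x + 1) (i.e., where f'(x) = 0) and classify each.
f'(x) = 3*(-x^2 - 2*x + 1)/(x^2 + 2*x + 1)

Solve f'(x) = 0:
  f'(x) = -3*(x^2 + 2*x - 1)/(x + 1)^2; the denominator is positive wherever f is defined, so f'(x) = 0 ⇔ -3*x^2 - 6*x + 3 = 0.
  Factor: -3*x^2 - 6*x + 3 = -3*(x^2 + 2*x - 1); x^2 + 2*x - 1 = 0 has no rational roots; quadratic formula: x = (-2 ± √8)/2.
  ⇒ x = -sqrt(2) - 1 ≈ -2.4142, -1 + sqrt(2) ≈ 0.4142

f''(x) = -12/(x^3 + 3*x^2 + 3*x + 1)
Second-derivative test at each critical point:
  f''(-2.4142) = 4.2426 > 0 → local minimum
  f''(0.4142) = -4.2426 < 0 → local maximum

Critical points: x = -sqrt(2) - 1 ≈ -2.4142 (local minimum); x = -1 + sqrt(2) ≈ 0.4142 (local maximum)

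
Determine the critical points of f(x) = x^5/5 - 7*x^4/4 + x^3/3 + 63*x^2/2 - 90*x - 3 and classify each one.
f'(x) = x^4 - 7*x^3 + x^2 + 63*x - 90

Solve f'(x) = 0:
  Factor: x^4 - 7*x^3 + x^2 + 63*x - 90 = (x - 5)*(x - 3)*(x - 2)*(x + 3) = 0.
  ⇒ x = -3, 2, 3, 5

f''(x) = 4*x^3 - 21*x^2 + 2*x + 63
Second-derivative test at each critical point:
  f''(-3) = -240 < 0 → local maximum
  f''(2) = 15 > 0 → local minimum
  f''(3) = -12 < 0 → local maximum
  f''(5) = 48 > 0 → local minimum

Critical points: x = -3 (local maximum); x = 2 (local minimum); x = 3 (local maximum); x = 5 (local minimum)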